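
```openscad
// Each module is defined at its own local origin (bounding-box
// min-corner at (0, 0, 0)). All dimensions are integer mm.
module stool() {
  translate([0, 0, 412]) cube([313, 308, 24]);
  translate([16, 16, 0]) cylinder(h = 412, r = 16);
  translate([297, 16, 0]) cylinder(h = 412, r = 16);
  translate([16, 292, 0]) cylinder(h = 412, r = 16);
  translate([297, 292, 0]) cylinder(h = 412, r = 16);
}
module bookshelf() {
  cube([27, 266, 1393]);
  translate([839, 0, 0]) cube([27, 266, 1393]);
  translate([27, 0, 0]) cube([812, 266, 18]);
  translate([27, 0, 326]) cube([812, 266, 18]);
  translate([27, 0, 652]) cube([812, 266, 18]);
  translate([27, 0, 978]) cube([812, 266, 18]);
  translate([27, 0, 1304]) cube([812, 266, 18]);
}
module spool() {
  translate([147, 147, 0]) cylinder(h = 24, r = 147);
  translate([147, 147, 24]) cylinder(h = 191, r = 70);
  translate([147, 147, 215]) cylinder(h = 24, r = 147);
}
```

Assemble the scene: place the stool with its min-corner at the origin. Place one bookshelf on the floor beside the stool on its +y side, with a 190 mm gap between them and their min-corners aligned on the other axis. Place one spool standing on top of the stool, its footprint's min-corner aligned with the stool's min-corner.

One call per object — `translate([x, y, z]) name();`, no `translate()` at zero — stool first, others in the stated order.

stool();
translate([0, 498, 0]) bookshelf();
translate([0, 0, 436]) spool();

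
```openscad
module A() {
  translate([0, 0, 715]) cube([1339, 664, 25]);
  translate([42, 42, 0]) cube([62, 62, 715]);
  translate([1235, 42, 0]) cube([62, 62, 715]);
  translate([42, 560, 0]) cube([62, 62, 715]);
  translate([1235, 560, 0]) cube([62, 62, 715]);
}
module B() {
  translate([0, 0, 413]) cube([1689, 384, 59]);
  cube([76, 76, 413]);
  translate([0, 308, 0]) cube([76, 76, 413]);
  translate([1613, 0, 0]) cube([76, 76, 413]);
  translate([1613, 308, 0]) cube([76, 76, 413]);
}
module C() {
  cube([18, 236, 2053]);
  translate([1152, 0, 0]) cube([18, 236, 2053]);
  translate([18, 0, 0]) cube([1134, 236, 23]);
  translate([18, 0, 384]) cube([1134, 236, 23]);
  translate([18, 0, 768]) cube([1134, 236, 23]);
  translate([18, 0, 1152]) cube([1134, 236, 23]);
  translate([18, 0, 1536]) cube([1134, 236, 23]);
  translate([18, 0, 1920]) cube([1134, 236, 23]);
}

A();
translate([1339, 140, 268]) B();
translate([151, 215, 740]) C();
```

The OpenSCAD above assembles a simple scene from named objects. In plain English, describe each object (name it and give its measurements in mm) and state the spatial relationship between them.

A is a rectangular dining table. The top is 1339×664×25 mm with its upper surface at z = 740 mm. It stands on four 62×62 mm square legs, each inset 42 mm from the nearest pair of top edges, running from the floor to the underside of the top.

B is a long wooden bench with a 1689 mm (x) × 384 mm (y) seat, 59 mm thick, its top surface 472 mm above the floor. Four 76 mm square legs at the seat corners, flush with the edges, run from z = 0 to the seat underside.

C is an open bookshelf. Two side panels, each 18 mm thick, 236 mm deep and 2053 mm tall, stand 1170 mm apart (outside-to-outside). Between them sit 6 shelves, each 23 mm thick and 236 mm deep, spanning the full gap between the sides. The bottom shelf rests on the floor (its underside at z = 0) and the clear gap between one shelf's top and the next shelf's underside is 361 mm.

The bench is beside the table with their tops flush at z = 740. The bookshelf is on top of the table.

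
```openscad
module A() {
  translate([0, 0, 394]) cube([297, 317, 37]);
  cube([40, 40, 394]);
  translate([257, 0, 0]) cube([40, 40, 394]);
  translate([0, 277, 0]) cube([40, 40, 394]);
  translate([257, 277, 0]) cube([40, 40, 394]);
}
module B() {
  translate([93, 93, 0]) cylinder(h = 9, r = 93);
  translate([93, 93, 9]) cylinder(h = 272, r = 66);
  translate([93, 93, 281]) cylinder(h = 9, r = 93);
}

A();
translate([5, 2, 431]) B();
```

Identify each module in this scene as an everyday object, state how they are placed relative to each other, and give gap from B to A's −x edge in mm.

A is a stool. B is a spool. The spool is on top of the stool. The gap from the spool to the stool's −x edge is 5 mm.

The spool's min-x is at 5; the stool's min-x is 0; gap = 5 mm.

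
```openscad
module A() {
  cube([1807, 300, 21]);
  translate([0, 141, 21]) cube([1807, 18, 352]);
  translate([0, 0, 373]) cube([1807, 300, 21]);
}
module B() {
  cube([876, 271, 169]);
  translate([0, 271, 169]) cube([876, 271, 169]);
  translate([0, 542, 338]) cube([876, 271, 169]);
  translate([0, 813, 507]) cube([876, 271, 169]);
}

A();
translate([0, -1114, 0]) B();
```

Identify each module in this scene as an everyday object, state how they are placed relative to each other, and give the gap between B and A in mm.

The staircase's nearest face is 30 mm from the I-beam's −y face.

A is an I-beam. B is a staircase. The staircase is on the floor beside the I-beam on its −y side. The gap between the staircase and the I-beam is 30 mm.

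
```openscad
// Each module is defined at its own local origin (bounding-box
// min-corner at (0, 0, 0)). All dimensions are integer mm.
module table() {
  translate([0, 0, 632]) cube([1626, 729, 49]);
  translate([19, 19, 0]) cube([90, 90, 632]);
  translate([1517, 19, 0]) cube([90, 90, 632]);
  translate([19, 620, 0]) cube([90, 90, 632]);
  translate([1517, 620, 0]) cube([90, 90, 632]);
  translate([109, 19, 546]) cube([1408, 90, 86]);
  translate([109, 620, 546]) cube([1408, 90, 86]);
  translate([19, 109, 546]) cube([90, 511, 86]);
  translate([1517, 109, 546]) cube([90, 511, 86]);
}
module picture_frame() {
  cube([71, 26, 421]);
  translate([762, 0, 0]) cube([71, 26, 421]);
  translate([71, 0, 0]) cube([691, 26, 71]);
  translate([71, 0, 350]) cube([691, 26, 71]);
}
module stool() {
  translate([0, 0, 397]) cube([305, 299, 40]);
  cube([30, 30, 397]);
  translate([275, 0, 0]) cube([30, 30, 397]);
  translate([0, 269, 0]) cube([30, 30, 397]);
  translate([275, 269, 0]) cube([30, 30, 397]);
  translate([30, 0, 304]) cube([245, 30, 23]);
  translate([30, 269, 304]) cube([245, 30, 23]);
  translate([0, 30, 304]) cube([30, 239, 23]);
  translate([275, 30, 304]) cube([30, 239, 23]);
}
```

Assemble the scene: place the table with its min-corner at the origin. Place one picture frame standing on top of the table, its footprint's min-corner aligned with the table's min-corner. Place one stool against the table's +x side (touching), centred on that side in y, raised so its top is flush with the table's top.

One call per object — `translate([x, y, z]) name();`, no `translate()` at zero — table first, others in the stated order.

table();
translate([0, 0, 681]) picture_frame();
translate([1626, 215, 244]) stool();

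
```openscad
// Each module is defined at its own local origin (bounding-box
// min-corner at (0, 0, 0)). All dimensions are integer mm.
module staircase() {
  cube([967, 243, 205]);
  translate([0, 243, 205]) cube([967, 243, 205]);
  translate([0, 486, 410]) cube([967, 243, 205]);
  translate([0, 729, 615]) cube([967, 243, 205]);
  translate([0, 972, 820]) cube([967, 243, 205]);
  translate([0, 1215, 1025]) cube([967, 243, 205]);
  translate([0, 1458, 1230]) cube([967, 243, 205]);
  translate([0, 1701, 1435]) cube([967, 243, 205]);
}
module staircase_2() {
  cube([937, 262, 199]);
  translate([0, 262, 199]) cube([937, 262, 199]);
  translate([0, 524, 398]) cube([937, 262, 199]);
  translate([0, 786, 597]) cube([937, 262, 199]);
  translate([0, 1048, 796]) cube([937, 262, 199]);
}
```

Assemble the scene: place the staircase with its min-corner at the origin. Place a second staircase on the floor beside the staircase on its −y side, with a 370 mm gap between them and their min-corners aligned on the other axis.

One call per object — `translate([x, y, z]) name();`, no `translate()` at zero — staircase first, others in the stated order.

staircase();
translate([0, -1680, 0]) staircase_2();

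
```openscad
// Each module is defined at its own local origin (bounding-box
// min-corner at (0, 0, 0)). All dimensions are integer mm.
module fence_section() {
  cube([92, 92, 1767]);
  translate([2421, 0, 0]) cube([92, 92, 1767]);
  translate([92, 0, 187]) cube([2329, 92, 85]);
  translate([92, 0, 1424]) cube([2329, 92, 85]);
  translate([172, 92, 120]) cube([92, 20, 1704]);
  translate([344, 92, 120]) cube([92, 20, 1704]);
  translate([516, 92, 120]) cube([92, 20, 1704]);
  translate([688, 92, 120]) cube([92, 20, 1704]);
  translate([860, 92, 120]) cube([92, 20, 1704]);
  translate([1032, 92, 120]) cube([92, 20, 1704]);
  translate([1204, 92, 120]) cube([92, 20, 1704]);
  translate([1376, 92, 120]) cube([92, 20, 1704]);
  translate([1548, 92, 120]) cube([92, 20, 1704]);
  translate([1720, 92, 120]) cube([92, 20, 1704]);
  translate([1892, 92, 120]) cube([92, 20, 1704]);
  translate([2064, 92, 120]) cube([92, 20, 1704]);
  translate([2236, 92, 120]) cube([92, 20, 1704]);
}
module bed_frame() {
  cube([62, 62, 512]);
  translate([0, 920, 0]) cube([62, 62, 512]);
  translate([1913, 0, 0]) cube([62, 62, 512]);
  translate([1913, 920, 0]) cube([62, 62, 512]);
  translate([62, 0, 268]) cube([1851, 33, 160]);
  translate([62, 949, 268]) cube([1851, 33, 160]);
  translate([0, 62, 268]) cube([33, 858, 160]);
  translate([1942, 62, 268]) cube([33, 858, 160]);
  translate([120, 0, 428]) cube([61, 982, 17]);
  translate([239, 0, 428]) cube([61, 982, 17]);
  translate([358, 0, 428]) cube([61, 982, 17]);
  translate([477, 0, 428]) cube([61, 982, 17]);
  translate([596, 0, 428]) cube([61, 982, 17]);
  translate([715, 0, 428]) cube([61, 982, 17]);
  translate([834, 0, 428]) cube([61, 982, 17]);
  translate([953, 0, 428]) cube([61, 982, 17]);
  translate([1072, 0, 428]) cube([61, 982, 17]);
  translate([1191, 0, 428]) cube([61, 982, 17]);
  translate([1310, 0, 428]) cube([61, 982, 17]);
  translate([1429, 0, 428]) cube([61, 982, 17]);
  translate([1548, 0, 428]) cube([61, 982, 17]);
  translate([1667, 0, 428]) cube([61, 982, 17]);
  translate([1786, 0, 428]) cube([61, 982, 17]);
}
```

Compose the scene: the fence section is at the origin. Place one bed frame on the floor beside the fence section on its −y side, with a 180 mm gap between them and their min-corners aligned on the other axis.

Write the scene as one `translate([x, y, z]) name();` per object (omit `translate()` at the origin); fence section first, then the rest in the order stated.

fence_section();
translate([0, -1162, 0]) bed_frame();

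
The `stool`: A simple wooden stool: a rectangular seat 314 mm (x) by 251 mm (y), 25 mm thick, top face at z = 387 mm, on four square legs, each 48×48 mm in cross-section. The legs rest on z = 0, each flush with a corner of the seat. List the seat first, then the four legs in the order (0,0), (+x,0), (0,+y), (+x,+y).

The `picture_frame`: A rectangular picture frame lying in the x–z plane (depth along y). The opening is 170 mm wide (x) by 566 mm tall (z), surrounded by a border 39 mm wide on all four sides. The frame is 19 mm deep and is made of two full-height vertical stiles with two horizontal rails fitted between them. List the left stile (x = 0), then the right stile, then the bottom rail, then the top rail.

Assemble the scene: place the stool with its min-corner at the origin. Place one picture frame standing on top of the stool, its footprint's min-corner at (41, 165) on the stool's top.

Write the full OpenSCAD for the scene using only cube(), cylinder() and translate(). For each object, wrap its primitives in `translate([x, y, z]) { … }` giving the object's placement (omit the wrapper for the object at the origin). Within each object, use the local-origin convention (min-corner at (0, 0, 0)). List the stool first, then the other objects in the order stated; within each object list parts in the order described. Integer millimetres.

translate([0, 0, 362]) cube([314, 251, 25]);
cube([48, 48, 362]);
translate([266, 0, 0]) cube([48, 48, 362]);
translate([0, 203, 0]) cube([48, 48, 362]);
translate([266, 203, 0]) cube([48, 48, 362]);
translate([41, 165, 387]) {
  cube([39, 19, 644]);
  translate([209, 0, 0]) cube([39, 19, 644]);
  translate([39, 0, 0]) cube([170, 19, 39]);
  translate([39, 0, 605]) cube([170, 19, 39]);
}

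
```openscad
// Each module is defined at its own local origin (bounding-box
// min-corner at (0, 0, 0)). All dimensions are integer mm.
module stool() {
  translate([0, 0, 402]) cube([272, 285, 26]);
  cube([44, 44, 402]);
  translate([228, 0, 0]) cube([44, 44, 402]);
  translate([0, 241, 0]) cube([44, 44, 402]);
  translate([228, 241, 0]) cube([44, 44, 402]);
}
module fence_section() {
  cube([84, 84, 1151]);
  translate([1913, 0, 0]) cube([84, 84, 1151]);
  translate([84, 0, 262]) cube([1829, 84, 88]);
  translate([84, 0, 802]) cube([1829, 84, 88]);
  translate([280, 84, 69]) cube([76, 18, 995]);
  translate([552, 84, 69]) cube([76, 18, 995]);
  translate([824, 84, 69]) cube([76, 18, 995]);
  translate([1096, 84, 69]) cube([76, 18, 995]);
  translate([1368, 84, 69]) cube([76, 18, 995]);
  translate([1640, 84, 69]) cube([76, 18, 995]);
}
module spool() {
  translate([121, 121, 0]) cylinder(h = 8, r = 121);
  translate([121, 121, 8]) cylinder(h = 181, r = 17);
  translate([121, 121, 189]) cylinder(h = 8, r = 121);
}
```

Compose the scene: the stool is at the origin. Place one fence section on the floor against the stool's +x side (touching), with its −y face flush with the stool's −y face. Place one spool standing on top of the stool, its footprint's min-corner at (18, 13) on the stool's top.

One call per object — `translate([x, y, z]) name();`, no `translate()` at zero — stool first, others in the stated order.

stool();
translate([272, 0, 0]) fence_section();
translate([18, 13, 428]) spool();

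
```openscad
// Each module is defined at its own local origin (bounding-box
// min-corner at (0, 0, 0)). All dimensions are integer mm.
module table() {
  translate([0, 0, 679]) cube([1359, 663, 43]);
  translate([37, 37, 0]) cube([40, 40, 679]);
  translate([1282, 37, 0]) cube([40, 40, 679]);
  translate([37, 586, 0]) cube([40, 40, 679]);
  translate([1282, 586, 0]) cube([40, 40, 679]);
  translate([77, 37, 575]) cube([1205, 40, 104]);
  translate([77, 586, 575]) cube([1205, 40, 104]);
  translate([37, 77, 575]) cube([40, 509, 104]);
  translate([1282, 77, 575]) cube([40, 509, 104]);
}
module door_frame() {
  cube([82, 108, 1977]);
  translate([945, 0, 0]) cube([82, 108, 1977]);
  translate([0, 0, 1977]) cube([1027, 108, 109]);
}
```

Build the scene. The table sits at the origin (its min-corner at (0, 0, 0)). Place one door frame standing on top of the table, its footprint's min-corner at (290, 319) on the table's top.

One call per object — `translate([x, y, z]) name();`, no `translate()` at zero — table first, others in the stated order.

table();
translate([290, 319, 722]) door_frame();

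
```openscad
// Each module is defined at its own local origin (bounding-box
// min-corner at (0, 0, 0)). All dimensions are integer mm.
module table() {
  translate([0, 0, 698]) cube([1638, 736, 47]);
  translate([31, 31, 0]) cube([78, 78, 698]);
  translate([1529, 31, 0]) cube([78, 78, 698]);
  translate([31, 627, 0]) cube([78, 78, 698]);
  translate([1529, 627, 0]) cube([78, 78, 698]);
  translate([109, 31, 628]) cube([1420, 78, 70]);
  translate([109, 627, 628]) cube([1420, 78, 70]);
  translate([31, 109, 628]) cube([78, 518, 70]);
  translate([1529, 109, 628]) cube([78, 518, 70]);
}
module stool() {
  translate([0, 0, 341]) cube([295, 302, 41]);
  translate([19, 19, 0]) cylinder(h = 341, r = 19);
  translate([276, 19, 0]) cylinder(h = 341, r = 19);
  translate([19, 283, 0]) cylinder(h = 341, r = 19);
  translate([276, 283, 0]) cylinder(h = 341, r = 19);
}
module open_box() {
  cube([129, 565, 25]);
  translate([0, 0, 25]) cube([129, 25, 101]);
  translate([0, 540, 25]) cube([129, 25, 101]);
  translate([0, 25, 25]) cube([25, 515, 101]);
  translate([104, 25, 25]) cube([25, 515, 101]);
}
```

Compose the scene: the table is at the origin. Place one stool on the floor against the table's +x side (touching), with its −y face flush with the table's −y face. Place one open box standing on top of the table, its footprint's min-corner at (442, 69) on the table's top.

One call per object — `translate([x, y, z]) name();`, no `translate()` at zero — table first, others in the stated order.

table();
translate([1638, 0, 0]) stool();
translate([442, 69, 745]) open_box();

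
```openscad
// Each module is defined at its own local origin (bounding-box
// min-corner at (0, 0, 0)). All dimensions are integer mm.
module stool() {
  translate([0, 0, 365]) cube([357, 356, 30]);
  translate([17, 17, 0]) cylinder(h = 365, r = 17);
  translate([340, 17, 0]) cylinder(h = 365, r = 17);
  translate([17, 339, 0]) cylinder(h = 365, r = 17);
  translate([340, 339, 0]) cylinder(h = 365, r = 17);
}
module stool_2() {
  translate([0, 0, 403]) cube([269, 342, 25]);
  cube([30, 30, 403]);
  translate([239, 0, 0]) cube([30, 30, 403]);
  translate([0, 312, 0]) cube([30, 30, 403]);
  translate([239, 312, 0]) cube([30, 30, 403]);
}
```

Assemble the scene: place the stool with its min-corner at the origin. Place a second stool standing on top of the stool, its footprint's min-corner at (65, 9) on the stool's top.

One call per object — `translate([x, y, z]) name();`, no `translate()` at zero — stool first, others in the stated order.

stool();
translate([65, 9, 395]) stool_2();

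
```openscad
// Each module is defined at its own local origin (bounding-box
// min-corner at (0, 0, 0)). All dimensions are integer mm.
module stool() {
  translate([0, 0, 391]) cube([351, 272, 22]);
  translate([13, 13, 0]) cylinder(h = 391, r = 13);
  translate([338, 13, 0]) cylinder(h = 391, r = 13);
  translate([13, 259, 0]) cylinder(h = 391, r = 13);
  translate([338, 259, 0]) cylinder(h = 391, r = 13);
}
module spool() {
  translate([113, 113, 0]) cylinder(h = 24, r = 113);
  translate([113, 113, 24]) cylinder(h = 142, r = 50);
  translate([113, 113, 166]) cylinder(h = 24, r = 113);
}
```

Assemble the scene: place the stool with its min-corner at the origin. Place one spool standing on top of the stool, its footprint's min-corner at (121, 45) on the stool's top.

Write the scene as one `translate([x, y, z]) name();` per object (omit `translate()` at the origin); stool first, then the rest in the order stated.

stool();
translate([121, 45, 413]) spool();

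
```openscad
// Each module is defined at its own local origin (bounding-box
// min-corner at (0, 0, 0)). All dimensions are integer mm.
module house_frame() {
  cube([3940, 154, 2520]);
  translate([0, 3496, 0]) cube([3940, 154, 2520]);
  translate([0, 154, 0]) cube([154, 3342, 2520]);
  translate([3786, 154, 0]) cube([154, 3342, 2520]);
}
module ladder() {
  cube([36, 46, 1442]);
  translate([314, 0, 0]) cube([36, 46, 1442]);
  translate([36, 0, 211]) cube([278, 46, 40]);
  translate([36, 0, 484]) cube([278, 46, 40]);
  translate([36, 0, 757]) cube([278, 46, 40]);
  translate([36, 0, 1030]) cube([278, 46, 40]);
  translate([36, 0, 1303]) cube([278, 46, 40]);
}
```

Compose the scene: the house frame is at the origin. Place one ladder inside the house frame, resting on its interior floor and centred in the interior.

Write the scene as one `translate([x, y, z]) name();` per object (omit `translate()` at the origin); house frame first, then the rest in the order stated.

house_frame();
translate([1795, 1802, 0]) ladder();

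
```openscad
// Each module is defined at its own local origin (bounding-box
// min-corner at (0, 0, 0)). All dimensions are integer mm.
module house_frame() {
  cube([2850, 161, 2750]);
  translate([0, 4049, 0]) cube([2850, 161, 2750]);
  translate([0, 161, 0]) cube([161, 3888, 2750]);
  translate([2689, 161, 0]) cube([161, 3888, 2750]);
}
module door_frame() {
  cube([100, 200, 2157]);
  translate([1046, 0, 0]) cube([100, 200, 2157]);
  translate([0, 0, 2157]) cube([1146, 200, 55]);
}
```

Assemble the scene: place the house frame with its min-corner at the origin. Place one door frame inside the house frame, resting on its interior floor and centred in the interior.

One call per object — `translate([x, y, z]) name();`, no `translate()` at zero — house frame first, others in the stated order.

house_frame();
translate([852, 2005, 0]) door_frame();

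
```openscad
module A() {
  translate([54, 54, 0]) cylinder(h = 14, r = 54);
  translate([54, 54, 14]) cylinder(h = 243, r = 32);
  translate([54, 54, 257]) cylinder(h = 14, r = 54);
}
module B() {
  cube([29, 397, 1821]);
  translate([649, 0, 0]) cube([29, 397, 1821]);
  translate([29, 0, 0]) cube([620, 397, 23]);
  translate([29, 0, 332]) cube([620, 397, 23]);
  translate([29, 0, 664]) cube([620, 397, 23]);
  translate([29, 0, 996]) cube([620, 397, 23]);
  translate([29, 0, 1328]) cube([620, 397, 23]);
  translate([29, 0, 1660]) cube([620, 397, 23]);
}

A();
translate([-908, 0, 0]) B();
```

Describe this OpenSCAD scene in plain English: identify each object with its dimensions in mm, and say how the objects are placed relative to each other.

A is a spool: two coaxial disc flanges of radius 54 mm and thickness 14 mm, joined by a core cylinder of radius 32 mm and height 243 mm. The lower flange rests on z = 0 and the three cylinders share a vertical axis.

B is an open bookshelf. Two side panels, each 29 mm thick, 397 mm deep and 1821 mm tall, stand 678 mm apart (outside-to-outside). Between them sit 6 shelves, each 23 mm thick and 397 mm deep, spanning the full gap between the sides. The bottom shelf rests on the floor (its underside at z = 0) and the clear gap between one shelf's top and the next shelf's underside is 309 mm.

The bookshelf is on the floor beside the spool on its −x side.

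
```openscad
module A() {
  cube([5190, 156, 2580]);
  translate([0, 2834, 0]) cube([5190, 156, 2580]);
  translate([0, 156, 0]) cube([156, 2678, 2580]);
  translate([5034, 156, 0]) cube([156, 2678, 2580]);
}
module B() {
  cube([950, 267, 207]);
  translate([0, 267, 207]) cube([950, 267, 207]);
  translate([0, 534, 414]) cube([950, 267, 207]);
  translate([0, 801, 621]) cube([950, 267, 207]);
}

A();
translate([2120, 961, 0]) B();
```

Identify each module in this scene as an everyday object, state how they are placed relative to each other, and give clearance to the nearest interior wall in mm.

Clearances: x = 1964, y = 805; minimum 805 mm.

A is a house frame. B is a staircase. The staircase sits inside the house frame, centred. The clearance to the nearest interior wall is 805 mm.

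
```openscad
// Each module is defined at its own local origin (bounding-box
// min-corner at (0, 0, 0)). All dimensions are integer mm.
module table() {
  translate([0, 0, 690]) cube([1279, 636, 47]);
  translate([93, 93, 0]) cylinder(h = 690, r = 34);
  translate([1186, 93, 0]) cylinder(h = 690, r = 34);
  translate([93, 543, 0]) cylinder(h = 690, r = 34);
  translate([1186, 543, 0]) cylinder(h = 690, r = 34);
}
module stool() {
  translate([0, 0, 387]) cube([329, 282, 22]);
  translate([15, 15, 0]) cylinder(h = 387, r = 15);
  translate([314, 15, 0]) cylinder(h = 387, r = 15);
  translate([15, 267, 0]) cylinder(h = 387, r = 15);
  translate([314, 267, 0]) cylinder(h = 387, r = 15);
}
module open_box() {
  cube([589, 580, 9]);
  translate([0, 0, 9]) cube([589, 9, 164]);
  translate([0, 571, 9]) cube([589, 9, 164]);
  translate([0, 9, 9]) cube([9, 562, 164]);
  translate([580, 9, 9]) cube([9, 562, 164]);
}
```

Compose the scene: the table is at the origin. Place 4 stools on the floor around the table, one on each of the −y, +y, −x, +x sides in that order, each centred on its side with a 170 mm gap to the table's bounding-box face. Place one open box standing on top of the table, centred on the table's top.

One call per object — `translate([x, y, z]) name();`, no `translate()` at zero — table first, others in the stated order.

table();
translate([475, -452, 0]) stool();
translate([475, 806, 0]) stool();
translate([-499, 177, 0]) stool();
translate([1449, 177, 0]) stool();
translate([345, 28, 737]) open_box();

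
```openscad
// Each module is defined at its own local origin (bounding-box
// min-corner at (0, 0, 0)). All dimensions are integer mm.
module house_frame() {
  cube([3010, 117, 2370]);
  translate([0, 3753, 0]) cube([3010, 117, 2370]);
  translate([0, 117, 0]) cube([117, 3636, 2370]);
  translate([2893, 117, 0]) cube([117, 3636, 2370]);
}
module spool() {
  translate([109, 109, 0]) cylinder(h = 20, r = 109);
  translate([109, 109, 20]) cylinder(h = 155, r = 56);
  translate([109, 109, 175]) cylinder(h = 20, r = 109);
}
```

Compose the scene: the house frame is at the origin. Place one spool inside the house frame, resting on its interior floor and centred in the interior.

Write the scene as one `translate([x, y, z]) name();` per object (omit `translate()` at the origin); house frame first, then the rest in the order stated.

house_frame();
translate([1396, 1826, 0]) spool();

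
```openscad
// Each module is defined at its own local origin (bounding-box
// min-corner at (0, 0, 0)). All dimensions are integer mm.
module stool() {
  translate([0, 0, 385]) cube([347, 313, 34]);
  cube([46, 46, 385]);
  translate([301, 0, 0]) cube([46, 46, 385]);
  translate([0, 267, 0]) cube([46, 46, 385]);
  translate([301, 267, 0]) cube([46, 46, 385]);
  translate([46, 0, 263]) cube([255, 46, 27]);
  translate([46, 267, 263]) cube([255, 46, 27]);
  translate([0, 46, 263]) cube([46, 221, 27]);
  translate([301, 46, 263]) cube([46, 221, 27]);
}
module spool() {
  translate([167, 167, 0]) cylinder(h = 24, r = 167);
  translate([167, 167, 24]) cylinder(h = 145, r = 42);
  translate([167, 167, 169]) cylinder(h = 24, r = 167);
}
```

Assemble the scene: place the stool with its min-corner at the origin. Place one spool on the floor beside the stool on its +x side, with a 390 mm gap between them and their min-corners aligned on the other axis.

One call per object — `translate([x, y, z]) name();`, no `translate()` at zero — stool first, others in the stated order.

stool();
translate([737, 0, 0]) spool();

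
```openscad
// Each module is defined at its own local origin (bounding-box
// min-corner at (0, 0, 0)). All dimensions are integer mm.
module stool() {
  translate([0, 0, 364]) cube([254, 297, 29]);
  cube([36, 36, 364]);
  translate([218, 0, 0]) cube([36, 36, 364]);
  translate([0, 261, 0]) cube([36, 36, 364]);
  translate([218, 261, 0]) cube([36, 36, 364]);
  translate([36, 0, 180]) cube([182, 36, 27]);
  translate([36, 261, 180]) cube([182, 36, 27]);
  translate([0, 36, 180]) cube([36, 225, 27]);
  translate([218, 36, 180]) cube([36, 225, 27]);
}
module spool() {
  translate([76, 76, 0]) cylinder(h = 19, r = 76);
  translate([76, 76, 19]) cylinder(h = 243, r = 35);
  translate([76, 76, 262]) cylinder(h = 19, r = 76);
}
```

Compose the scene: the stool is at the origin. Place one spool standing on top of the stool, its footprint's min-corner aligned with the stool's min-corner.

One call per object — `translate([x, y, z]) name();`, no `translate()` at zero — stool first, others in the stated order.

stool();
translate([0, 0, 393]) spool();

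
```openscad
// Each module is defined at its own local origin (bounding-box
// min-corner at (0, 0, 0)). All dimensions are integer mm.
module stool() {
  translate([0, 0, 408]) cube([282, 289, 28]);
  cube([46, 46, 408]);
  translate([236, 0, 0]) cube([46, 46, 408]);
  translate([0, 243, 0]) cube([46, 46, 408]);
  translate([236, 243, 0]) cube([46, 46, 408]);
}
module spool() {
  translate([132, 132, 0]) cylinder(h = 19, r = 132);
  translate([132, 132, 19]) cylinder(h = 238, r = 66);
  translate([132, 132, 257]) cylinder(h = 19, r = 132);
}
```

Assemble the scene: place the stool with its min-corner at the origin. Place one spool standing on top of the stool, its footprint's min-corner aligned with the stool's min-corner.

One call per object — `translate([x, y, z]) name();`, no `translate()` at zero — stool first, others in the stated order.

stool();
translate([0, 0, 436]) spool();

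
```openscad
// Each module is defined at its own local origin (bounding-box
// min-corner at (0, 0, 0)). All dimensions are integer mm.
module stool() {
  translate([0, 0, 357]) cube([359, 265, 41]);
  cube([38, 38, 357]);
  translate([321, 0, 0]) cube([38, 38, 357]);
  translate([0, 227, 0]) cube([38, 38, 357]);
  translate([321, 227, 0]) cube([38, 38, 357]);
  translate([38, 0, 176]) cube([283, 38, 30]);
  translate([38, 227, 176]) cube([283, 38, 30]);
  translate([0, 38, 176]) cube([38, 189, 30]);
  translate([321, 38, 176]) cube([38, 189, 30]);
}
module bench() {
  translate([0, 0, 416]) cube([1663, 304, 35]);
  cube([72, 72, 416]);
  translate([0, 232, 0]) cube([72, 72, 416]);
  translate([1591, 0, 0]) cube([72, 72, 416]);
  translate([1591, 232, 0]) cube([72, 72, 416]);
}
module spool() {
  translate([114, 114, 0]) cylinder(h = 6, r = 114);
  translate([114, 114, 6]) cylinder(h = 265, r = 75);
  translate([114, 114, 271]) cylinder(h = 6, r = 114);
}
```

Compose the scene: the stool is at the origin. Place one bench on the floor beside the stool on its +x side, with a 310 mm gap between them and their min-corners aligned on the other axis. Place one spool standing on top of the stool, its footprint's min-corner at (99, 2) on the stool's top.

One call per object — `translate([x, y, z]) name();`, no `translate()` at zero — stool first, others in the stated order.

stool();
translate([669, 0, 0]) bench();
translate([99, 2, 398]) spool();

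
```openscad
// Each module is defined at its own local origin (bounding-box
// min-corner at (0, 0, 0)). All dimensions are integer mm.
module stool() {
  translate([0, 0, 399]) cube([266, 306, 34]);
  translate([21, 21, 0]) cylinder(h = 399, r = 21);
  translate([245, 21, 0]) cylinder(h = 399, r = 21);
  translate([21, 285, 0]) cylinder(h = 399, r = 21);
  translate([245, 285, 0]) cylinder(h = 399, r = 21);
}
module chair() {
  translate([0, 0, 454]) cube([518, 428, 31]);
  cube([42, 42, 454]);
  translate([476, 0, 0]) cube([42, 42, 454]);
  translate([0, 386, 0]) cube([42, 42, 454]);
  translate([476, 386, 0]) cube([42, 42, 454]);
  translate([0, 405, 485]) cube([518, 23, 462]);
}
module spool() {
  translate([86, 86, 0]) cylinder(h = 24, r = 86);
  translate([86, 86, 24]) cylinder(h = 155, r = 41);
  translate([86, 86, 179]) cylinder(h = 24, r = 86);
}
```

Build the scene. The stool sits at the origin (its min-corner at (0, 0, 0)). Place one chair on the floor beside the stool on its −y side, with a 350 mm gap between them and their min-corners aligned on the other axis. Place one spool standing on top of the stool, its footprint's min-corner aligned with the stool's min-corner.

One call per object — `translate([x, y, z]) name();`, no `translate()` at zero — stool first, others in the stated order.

stool();
translate([0, -778, 0]) chair();
translate([0, 0, 433]) spool();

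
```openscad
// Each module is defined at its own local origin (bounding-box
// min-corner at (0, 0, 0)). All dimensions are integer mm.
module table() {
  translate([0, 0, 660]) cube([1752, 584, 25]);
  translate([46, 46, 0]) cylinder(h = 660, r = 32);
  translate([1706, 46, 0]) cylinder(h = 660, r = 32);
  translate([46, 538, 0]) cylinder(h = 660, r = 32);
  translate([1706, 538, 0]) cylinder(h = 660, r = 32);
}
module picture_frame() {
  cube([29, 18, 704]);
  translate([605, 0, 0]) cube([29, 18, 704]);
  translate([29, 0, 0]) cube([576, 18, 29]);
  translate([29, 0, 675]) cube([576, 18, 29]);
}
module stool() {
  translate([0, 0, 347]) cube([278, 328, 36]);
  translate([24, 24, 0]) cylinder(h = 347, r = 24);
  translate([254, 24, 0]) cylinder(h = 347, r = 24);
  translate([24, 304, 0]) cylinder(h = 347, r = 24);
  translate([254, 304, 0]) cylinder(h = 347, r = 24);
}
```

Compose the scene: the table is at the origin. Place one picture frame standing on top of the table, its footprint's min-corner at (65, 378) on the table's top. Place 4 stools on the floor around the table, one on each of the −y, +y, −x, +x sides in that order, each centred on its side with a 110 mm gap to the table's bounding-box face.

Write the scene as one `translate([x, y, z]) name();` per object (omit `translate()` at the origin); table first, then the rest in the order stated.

table();
translate([65, 378, 685]) picture_frame();
translate([737, -438, 0]) stool();
translate([737, 694, 0]) stool();
translate([-388, 128, 0]) stool();
translate([1862, 128, 0]) stool();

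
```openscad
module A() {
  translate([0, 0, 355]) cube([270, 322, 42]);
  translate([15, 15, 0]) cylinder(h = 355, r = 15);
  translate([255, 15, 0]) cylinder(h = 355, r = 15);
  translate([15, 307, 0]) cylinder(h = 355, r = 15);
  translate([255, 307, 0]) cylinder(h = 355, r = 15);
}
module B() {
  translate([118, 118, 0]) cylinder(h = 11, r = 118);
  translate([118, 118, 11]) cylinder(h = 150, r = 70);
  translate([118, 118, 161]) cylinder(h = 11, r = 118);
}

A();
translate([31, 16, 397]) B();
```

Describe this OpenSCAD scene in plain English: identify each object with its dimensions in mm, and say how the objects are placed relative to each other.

A is a four-legged stool. The seat is 270×322 mm, 42 mm thick, top at z = 397 mm. It stands on four round legs, each 30 mm in diameter, from z = 0 to the seat underside, each leg's axis is inset half a diameter from the nearest pair of seat edges (so the leg's bounding box is flush with the corner).

B is a spool: two coaxial disc flanges of radius 118 mm and thickness 11 mm, joined by a core cylinder of radius 70 mm and height 150 mm. The lower flange rests on z = 0 and the three cylinders share a vertical axis.

The spool is on top of the stool.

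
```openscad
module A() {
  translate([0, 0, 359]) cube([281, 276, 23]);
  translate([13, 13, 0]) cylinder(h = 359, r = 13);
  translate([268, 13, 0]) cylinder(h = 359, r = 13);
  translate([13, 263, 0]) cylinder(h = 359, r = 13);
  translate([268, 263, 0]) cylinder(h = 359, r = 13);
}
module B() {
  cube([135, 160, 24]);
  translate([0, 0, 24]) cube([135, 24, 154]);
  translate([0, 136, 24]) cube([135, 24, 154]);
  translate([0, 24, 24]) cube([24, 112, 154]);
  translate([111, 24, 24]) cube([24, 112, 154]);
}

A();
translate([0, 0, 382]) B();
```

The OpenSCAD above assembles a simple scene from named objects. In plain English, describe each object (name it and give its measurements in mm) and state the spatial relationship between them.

A is a simple wooden stool: a rectangular seat 281 mm (x) by 276 mm (y), 23 mm thick, top face at z = 382 mm, on four round legs, each 26 mm in diameter. The legs rest on z = 0, each leg's axis is inset half a diameter from the nearest pair of seat edges (so the leg's bounding box is flush with the corner).

B is an open storage box with external size 135×160×178 mm and wall thickness 24 mm (the base is also 24 mm thick). The base covers the whole footprint; the four walls stand on the base, with the y-facing walls full-width and the x-facing walls fitting between their inner faces.

The open box is on top of the stool.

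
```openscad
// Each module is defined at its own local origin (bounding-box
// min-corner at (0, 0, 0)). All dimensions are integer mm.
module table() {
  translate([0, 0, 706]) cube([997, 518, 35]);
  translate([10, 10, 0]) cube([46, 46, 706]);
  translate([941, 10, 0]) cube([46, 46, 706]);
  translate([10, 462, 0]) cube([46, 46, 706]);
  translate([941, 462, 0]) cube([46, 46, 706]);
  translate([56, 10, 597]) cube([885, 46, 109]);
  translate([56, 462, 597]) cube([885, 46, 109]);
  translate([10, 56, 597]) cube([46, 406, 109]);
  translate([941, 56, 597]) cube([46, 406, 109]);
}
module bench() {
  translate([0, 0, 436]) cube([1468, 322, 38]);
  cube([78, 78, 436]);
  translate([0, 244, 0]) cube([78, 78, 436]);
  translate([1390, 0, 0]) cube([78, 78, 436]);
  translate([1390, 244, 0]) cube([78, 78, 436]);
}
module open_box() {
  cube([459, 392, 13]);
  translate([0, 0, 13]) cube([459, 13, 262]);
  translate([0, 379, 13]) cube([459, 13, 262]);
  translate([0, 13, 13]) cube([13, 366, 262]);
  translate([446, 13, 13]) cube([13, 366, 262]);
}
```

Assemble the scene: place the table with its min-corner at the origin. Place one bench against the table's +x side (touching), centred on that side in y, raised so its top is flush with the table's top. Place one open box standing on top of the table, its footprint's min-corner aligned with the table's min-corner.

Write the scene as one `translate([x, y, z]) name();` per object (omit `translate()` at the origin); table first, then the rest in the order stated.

table();
translate([997, 98, 267]) bench();
translate([0, 0, 741]) open_box();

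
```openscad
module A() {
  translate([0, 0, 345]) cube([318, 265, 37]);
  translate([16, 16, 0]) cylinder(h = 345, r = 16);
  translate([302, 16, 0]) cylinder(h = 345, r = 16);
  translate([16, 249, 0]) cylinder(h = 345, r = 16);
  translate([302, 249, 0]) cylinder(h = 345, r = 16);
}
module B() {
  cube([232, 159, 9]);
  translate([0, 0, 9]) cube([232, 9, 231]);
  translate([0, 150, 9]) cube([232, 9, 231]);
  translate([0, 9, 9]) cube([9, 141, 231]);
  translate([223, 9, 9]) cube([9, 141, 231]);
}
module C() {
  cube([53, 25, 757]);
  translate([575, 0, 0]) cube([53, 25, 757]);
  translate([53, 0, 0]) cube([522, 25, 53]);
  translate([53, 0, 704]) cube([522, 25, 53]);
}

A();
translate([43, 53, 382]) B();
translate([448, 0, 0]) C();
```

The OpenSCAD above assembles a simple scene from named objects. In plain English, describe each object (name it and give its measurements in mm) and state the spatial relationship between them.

A is a simple wooden stool: a rectangular seat 318 mm (x) by 265 mm (y), 37 mm thick, top face at z = 382 mm, on four round legs, each 32 mm in diameter. The legs rest on z = 0, each leg's axis is inset half a diameter from the nearest pair of seat edges (so the leg's bounding box is flush with the corner).

B is an open-topped rectangular box: outside dimensions 232×159×240 mm, with a uniform wall and base thickness of 9 mm. The base is a full 232×159 slab on the floor; four walls sit on top of the base. The front and back walls (the −y and +y sides) span the full width; the two side walls fit between them.

C is a rectangular picture frame lying in the x–z plane (depth along y). The opening is 522 mm wide (x) by 651 mm tall (z), surrounded by a border 53 mm wide on all four sides. The frame is 25 mm deep and is made of two full-height vertical stiles with two horizontal rails fitted between them.

The open box is on top of the stool, centred. The picture frame is on the floor beside the stool on its +x side.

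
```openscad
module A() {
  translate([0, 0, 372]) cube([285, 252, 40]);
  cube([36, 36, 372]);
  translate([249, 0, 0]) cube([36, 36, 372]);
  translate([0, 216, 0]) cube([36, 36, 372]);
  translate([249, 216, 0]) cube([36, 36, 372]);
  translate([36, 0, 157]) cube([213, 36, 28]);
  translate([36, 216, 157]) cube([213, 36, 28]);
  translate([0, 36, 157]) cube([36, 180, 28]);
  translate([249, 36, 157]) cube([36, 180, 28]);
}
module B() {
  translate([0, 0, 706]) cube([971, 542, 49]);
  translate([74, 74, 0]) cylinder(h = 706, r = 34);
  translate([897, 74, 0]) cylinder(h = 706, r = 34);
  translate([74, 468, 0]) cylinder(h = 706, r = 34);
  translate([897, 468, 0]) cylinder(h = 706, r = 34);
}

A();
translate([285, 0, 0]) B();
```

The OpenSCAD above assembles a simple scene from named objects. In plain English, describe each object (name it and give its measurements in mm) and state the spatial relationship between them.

A is a four-legged stool. The seat is a 285×252×40 mm slab whose top surface is at z = 412 mm; four square legs, each 36×36 mm in cross-section, run from the floor (z = 0) to the underside of the seat, each flush with a corner of the seat. Four stretchers, 36 mm wide and 28 mm tall, connect adjacent legs with their undersides at z = 157 mm, each running between the inner faces of the legs it joins and aligned with the legs' outer faces on the other axis.

B is a table with a 971×542 mm rectangular top, 49 mm thick, top surface at z = 755 mm, supported by four round legs of 68 mm diameter, each leg's bounding box inset 40 mm from the nearest pair of top edges, running from the floor.

The table is against the stool's +x side, with their −y faces flush.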